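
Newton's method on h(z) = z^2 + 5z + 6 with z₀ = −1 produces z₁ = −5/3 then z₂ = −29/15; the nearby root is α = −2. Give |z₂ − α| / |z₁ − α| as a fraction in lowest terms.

1/5

z₁ − α = −5/3 − (−2) = −5/3 + 2 = 1/3, so |z₁ − α| = 1/3.
z₂ − α = −29/15 − (−2) = −29/15 + 2 = 1/15, so |z₂ − α| = 1/15.
Ratio = (1/15) / (1/3) = 1/5.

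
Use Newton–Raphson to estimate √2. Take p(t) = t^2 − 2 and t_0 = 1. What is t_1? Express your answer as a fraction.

p'(t) = 2t.
p(1) = −1, p'(1) = 2, so t_1 = 1 − (−1)/2 = 3/2.

3/2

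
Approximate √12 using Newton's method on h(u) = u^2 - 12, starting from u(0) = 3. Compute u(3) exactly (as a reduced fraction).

h'(u) = 2u.
h(3) = -3, h'(3) = 6, so u(1) = 3 - (-3)/6 = 7/2.
h(7/2) = 1/4, h'(7/2) = 7, so u(2) = (7/2) - (1/4)/7 = 97/28.
h(97/28) = 1/784, h'(97/28) = 97/14, so u(3) = (97/28) - (1/784)/(97/14) = 18817/5432.

18817/5432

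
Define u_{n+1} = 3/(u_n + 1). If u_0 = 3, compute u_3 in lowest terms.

21/19

u_1 = 3/(3 + 1) = 3/4.
u_2 = 3/(3/4 + 1) = 12/7.
u_3 = 3/(12/7 + 1) = 21/19.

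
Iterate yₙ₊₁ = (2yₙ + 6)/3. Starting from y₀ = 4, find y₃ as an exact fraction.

146/27

y₁ = (2·4 + 6)/3 = 14/3.
y₂ = (2·(14/3) + 6)/3 = 46/9.
y₃ = (2·(46/9) + 6)/3 = 146/27.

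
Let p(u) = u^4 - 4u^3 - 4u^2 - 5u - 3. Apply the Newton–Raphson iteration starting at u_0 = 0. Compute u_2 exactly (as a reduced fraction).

-2298/3365

p'(u) = 4u^3 - 12u^2 - 8u - 5.
p(0) = -3, p'(0) = -5, so u_1 = 0 - (-3)/(-5) = -3/5.
p(-3/5) = -279/625, p'(-3/5) = -673/125, so u_2 = (-3/5) - (-279/625)/(-673/125) = -2298/3365.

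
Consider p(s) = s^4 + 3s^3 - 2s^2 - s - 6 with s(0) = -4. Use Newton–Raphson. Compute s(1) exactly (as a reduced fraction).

p'(s) = 4s^3 + 9s^2 - 4s - 1.
p(-4) = 30, p'(-4) = -97, so s(1) = (-4) - 30/(-97) = -358/97.

-358/97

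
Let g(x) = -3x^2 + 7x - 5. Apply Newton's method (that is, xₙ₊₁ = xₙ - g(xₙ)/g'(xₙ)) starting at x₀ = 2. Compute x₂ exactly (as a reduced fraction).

g'(x) = -6x + 7.
g(2) = -3, g'(2) = -5, so x₁ = 2 - (-3)/(-5) = 7/5.
g(7/5) = -27/25, g'(7/5) = -7/5, so x₂ = (7/5) - (-27/25)/(-7/5) = 22/35.

22/35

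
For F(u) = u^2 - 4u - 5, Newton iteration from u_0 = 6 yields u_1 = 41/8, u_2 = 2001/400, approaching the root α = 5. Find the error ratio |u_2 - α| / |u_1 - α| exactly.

1/50

u_1 - α = 41/8 - 5 = 1/8, so |u_1 - α| = 1/8.
u_2 - α = 2001/400 - 5 = 1/400, so |u_2 - α| = 1/400.
Ratio = (1/400) / (1/8) = 1/50.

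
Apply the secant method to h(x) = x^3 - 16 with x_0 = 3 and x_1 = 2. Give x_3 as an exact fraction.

h(3) = 11, h(2) = -8. x_2 = 2 - (-8)·(2 - 3)/((-8) - 11) = 46/19.
h(2) = -8, h(46/19) = -12408/6859. x_3 = (46/19) - (-12408/6859)·((46/19) - 2)/((-12408/6859) - (-8)) = 3376/1327.

3376/1327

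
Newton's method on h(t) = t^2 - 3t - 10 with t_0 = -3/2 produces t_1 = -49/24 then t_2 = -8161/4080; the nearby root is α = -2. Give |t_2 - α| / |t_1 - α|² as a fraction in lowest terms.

t_1 - α = -49/24 - (-2) = -49/24 + 2 = -1/24, so |t_1 - α| = 1/24.
t_2 - α = -8161/4080 - (-2) = -8161/4080 + 2 = -1/4080, so |t_2 - α| = 1/4080.
|t_1 - α|² = 1/576.
Ratio = (1/4080) / (1/576) = 12/85.

12/85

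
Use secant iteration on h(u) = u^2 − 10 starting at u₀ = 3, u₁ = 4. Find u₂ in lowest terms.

22/7

h(3) = −1, h(4) = 6. u₂ = 4 − 6·(4 − 3)/(6 − (−1)) = 22/7.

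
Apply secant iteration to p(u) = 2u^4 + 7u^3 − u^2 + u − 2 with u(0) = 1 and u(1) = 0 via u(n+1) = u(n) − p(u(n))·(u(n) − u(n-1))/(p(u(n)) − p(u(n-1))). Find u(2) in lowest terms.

p(1) = 7, p(0) = −2. u(2) = 0 − (−2)·(0 − 1)/((−2) − 7) = 2/9.

2/9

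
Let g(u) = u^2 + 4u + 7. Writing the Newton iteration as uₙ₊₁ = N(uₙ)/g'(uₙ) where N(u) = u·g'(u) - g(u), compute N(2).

-3

g'(u) = 2u + 4.
N(u) = u·g'(u) - g(u) = u·(2u + 4) - (u^2 + 4u + 7) = u^2 - 7.
N(2) = -3.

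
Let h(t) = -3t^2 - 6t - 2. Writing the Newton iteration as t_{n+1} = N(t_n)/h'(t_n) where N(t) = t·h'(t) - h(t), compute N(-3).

h'(t) = -6t - 6.
N(t) = t·h'(t) - h(t) = t·(-6t - 6) - (-3t^2 - 6t - 2) = -3t^2 + 2.
N(-3) = -25.

-25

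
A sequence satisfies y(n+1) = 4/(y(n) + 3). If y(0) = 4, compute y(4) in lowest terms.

y(1) = 4/(4 + 3) = 4/7.
y(2) = 4/(4/7 + 3) = 28/25.
y(3) = 4/(28/25 + 3) = 100/103.
y(4) = 4/(100/103 + 3) = 412/409.

412/409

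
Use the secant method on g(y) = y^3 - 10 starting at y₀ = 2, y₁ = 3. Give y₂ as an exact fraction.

g(2) = -2, g(3) = 17. y₂ = 3 - 17·(3 - 2)/(17 - (-2)) = 40/19.

40/19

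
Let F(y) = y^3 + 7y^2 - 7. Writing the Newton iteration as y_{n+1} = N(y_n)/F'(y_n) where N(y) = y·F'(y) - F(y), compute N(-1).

F'(y) = 3y^2 + 14y.
N(y) = y·F'(y) - F(y) = y·(3y^2 + 14y) - (y^3 + 7y^2 - 7) = 2y^3 + 7y^2 + 7.
N(-1) = 12.

12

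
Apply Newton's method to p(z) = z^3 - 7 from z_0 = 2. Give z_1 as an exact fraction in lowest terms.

23/12

p'(z) = 3z^2.
p(2) = 1, p'(2) = 12, so z_1 = 2 - 1/12 = 23/12.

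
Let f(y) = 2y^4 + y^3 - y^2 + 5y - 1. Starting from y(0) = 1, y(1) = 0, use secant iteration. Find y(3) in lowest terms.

343/1675

f(1) = 6, f(0) = -1. y(2) = 0 - (-1)·(0 - 1)/((-1) - 6) = 1/7.
f(0) = -1, f(1/7) = -726/2401. y(3) = (1/7) - (-726/2401)·((1/7) - 0)/((-726/2401) - (-1)) = 343/1675.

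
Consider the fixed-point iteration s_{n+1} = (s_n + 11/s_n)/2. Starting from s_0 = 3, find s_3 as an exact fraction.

79201/23880

s_1 = (3 + 11/3)/2 = 10/3.
s_2 = (10/3 + 11/(10/3))/2 = 199/60.
s_3 = (199/60 + 11/(199/60))/2 = 79201/23880.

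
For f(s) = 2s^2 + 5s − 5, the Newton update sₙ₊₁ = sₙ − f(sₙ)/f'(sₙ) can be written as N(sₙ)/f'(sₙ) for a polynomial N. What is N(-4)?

f'(s) = 4s + 5.
N(s) = s·f'(s) − f(s) = s·(4s + 5) − (2s^2 + 5s − 5) = 2s^2 + 5.
N(-4) = 37.

37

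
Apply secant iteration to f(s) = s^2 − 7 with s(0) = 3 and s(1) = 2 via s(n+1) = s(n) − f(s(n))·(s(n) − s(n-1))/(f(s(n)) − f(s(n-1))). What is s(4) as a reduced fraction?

f(3) = 2, f(2) = −3. s(2) = 2 − (−3)·(2 − 3)/((−3) − 2) = 13/5.
f(2) = −3, f(13/5) = −6/25. s(3) = (13/5) − (−6/25)·((13/5) − 2)/((−6/25) − (−3)) = 61/23.
f(13/5) = −6/25, f(61/23) = 18/529. s(4) = (61/23) − (18/529)·((61/23) − (13/5))/((18/529) − (−6/25)) = 799/302.

799/302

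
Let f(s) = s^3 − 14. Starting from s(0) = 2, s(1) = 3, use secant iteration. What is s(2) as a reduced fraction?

f(2) = −6, f(3) = 13. s(2) = 3 − 13·(3 − 2)/(13 − (−6)) = 44/19.

44/19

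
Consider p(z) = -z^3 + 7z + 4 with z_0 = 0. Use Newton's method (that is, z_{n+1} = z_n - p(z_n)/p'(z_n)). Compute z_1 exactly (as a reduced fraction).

p'(z) = -3z^2 + 7.
p(0) = 4, p'(0) = 7, so z_1 = 0 - 4/7 = -4/7.

-4/7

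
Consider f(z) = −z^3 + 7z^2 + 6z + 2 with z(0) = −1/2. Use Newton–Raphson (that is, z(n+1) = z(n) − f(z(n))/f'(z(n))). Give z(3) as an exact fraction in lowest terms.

f'(z) = −3z^2 + 14z + 6.
f(−1/2) = 7/8, f'(−1/2) = −7/4, so z(1) = (−1/2) − (7/8)/(−7/4) = 0.
f(0) = 2, f'(0) = 6, so z(2) = 0 − 2/6 = −1/3.
f(−1/3) = 22/27, f'(−1/3) = 1, so z(3) = (−1/3) − (22/27)/1 = −31/27.

−31/27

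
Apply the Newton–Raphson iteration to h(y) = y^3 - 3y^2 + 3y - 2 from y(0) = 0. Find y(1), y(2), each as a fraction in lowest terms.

h'(y) = 3y^2 - 6y + 3.
h(0) = -2, h'(0) = 3, so y(1) = 0 - (-2)/3 = 2/3.
h(2/3) = -28/27, h'(2/3) = 1/3, so y(2) = (2/3) - (-28/27)/(1/3) = 34/9.

y(1) = 2/3, y(2) = 34/9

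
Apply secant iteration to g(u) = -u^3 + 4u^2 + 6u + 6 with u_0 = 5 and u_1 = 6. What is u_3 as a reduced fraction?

g(5) = 11, g(6) = -30. u_2 = 6 - (-30)·(6 - 5)/((-30) - 11) = 216/41.
g(6) = -30, g(216/41) = 165990/68921. u_3 = (216/41) - (165990/68921)·((216/41) - 6)/((165990/68921) - (-30)) = 66049/12409.

66049/12409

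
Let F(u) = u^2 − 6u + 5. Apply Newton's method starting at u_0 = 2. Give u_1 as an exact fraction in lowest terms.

1/2

F'(u) = 2u − 6.
F(2) = −3, F'(2) = −2, so u_1 = 2 − (−3)/(−2) = 1/2.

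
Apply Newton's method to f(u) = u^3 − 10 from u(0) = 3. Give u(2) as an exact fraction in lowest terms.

360559/165888

f'(u) = 3u^2.
f(3) = 17, f'(3) = 27, so u(1) = 3 − 17/27 = 64/27.
f(64/27) = 65314/19683, f'(64/27) = 4096/243, so u(2) = (64/27) − (65314/19683)/(4096/243) = 360559/165888.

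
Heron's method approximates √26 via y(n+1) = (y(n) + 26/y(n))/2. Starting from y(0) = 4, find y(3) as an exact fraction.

y(1) = (4 + 26/4)/2 = 21/4.
y(2) = (21/4 + 26/(21/4))/2 = 857/168.
y(3) = (857/168 + 26/(857/168))/2 = 1468273/287952.

1468273/287952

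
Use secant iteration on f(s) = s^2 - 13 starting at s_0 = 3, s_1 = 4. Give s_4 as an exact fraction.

f(3) = -4, f(4) = 3. s_2 = 4 - 3·(4 - 3)/(3 - (-4)) = 25/7.
f(4) = 3, f(25/7) = -12/49. s_3 = (25/7) - (-12/49)·((25/7) - 4)/((-12/49) - 3) = 191/53.
f(25/7) = -12/49, f(191/53) = -36/2809. s_4 = (191/53) - (-36/2809)·((191/53) - (25/7))/((-36/2809) - (-12/49)) = 4799/1331.

4799/1331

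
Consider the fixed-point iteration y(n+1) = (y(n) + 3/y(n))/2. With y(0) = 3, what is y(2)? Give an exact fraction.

7/4

y(1) = (3 + 3/3)/2 = 2.
y(2) = (2 + 3/2)/2 = 7/4.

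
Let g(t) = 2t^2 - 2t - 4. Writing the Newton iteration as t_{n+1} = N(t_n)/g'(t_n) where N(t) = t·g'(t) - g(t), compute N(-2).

12

g'(t) = 4t - 2.
N(t) = t·g'(t) - g(t) = t·(4t - 2) - (2t^2 - 2t - 4) = 2t^2 + 4.
N(-2) = 12.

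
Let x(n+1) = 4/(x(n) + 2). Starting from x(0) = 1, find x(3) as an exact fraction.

x(1) = 4/(1 + 2) = 4/3.
x(2) = 4/(4/3 + 2) = 6/5.
x(3) = 4/(6/5 + 2) = 5/4.

5/4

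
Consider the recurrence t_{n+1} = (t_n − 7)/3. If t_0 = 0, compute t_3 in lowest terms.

t_1 = (0 − 7)/3 = −7/3.
t_2 = ((−7/3) − 7)/3 = −28/9.
t_3 = ((−28/9) − 7)/3 = −91/27.

−91/27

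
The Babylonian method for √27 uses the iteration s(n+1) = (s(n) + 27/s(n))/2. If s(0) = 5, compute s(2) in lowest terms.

s(1) = (5 + 27/5)/2 = 26/5.
s(2) = (26/5 + 27/(26/5))/2 = 1351/260.

1351/260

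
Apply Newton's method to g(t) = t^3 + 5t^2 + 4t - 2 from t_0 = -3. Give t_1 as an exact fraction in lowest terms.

g'(t) = 3t^2 + 10t + 4.
g(-3) = 4, g'(-3) = 1, so t_1 = (-3) - 4/1 = -7.

-7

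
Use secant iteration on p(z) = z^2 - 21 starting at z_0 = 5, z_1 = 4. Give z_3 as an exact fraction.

p(5) = 4, p(4) = -5. z_2 = 4 - (-5)·(4 - 5)/((-5) - 4) = 41/9.
p(4) = -5, p(41/9) = -20/81. z_3 = (41/9) - (-20/81)·((41/9) - 4)/((-20/81) - (-5)) = 353/77.

353/77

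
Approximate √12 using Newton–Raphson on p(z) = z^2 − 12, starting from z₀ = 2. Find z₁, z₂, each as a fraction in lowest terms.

p'(z) = 2z.
p(2) = −8, p'(2) = 4, so z₁ = 2 − (−8)/4 = 4.
p(4) = 4, p'(4) = 8, so z₂ = 4 − 4/8 = 7/2.

z₁ = 4, z₂ = 7/2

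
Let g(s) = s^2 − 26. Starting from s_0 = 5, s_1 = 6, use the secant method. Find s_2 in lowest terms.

56/11

g(5) = −1, g(6) = 10. s_2 = 6 − 10·(6 − 5)/(10 − (−1)) = 56/11.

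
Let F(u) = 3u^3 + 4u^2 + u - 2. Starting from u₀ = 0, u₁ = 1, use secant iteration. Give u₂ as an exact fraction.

F(0) = -2, F(1) = 6. u₂ = 1 - 6·(1 - 0)/(6 - (-2)) = 1/4.

1/4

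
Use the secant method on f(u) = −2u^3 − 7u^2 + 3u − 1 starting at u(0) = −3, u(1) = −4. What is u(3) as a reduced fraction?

−16441/4201

f(−3) = −19, f(−4) = 3. u(2) = (−4) − 3·((−4) − (−3))/(3 − (−19)) = −85/22.
f(−4) = 3, f(−85/22) = −4617/2662. u(3) = (−85/22) − (−4617/2662)·((−85/22) − (−4))/((−4617/2662) − 3) = −16441/4201.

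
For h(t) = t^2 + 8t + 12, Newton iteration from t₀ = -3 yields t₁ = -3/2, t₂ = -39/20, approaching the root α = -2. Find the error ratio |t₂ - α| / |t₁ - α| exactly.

t₁ - α = -3/2 - (-2) = -3/2 + 2 = 1/2, so |t₁ - α| = 1/2.
t₂ - α = -39/20 - (-2) = -39/20 + 2 = 1/20, so |t₂ - α| = 1/20.
Ratio = (1/20) / (1/2) = 1/10.

1/10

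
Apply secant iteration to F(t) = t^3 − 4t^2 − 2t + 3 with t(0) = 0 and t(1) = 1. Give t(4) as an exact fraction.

2670681/3829031

F(0) = 3, F(1) = −2. t(2) = 1 − (−2)·(1 − 0)/((−2) − 3) = 3/5.
F(1) = −2, F(3/5) = 72/125. t(3) = (3/5) − (72/125)·((3/5) − 1)/((72/125) − (−2)) = 111/161.
F(3/5) = 72/125, F(111/161) = 198288/4173281. t(4) = (111/161) − (198288/4173281)·((111/161) − (3/5))/((198288/4173281) − (72/125)) = 2670681/3829031.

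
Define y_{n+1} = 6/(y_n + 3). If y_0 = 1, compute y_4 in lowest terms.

26/19

y_1 = 6/(1 + 3) = 3/2.
y_2 = 6/(3/2 + 3) = 4/3.
y_3 = 6/(4/3 + 3) = 18/13.
y_4 = 6/(18/13 + 3) = 26/19.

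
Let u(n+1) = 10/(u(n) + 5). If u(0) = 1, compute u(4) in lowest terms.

26/17

u(1) = 10/(1 + 5) = 5/3.
u(2) = 10/(5/3 + 5) = 3/2.
u(3) = 10/(3/2 + 5) = 20/13.
u(4) = 10/(20/13 + 5) = 26/17.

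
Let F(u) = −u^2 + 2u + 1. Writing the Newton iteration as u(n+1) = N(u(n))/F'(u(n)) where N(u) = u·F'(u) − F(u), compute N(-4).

−17

F'(u) = −2u + 2.
N(u) = u·F'(u) − F(u) = u·(−2u + 2) − (−u^2 + 2u + 1) = −u^2 − 1.
N(-4) = −17.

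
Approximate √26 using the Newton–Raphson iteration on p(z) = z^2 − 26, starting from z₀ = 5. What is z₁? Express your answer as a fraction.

p'(z) = 2z.
p(5) = −1, p'(5) = 10, so z₁ = 5 − (−1)/10 = 51/10.

51/10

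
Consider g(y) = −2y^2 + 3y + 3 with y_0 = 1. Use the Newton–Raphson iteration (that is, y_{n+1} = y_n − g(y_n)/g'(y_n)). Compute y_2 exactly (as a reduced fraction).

53/17

g'(y) = −4y + 3.
g(1) = 4, g'(1) = −1, so y_1 = 1 − 4/(−1) = 5.
g(5) = −32, g'(5) = −17, so y_2 = 5 − (−32)/(−17) = 53/17.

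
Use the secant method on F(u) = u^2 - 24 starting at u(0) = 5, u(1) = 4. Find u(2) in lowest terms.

F(5) = 1, F(4) = -8. u(2) = 4 - (-8)·(4 - 5)/((-8) - 1) = 44/9.

44/9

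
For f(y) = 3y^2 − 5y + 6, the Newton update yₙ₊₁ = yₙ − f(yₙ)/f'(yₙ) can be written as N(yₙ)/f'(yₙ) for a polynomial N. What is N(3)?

f'(y) = 6y − 5.
N(y) = y·f'(y) − f(y) = y·(6y − 5) − (3y^2 − 5y + 6) = 3y^2 − 6.
N(3) = 21.

21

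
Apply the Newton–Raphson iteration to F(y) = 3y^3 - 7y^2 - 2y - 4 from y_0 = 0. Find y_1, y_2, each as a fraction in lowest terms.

y_1 = -2, y_2 = -36/31

F'(y) = 9y^2 - 14y - 2.
F(0) = -4, F'(0) = -2, so y_1 = 0 - (-4)/(-2) = -2.
F(-2) = -52, F'(-2) = 62, so y_2 = (-2) - (-52)/62 = -36/31.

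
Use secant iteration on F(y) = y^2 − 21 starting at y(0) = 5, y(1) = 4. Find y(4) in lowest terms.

14513/3167

F(5) = 4, F(4) = −5. y(2) = 4 − (−5)·(4 − 5)/((−5) − 4) = 41/9.
F(4) = −5, F(41/9) = −20/81. y(3) = (41/9) − (−20/81)·((41/9) − 4)/((−20/81) − (−5)) = 353/77.
F(41/9) = −20/81, F(353/77) = 100/5929. y(4) = (353/77) − (100/5929)·((353/77) − (41/9))/((100/5929) − (−20/81)) = 14513/3167.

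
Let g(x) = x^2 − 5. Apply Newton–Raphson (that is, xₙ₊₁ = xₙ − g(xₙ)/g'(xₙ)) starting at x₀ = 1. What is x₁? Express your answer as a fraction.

3

g'(x) = 2x.
g(1) = −4, g'(1) = 2, so x₁ = 1 − (−4)/2 = 3.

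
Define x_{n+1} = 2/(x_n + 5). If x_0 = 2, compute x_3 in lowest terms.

74/199

x_1 = 2/(2 + 5) = 2/7.
x_2 = 2/(2/7 + 5) = 14/37.
x_3 = 2/(14/37 + 5) = 74/199.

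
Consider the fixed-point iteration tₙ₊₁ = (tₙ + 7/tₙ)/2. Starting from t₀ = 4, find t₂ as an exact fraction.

t₁ = (4 + 7/4)/2 = 23/8.
t₂ = (23/8 + 7/(23/8))/2 = 977/368.

977/368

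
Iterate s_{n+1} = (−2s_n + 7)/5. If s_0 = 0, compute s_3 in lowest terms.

133/125

s_1 = (−2·0 + 7)/5 = 7/5.
s_2 = (−2·(7/5) + 7)/5 = 21/25.
s_3 = (−2·(21/25) + 7)/5 = 133/125.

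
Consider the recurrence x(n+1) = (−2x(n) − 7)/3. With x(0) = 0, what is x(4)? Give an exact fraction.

x(1) = (−2·0 − 7)/3 = −7/3.
x(2) = (−2·(−7/3) − 7)/3 = −7/9.
x(3) = (−2·(−7/9) − 7)/3 = −49/27.
x(4) = (−2·(−49/27) − 7)/3 = −91/81.

−91/81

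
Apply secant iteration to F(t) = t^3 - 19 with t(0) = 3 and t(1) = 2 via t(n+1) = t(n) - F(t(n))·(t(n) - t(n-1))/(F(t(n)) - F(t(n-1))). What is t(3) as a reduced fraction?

F(3) = 8, F(2) = -11. t(2) = 2 - (-11)·(2 - 3)/((-11) - 8) = 49/19.
F(2) = -11, F(49/19) = -12672/6859. t(3) = (49/19) - (-12672/6859)·((49/19) - 2)/((-12672/6859) - (-11)) = 15385/5707.

15385/5707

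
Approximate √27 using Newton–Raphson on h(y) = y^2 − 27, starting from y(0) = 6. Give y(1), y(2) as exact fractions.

y(1) = 21/4, y(2) = 291/56

h'(y) = 2y.
h(6) = 9, h'(6) = 12, so y(1) = 6 − 9/12 = 21/4.
h(21/4) = 9/16, h'(21/4) = 21/2, so y(2) = (21/4) − (9/16)/(21/2) = 291/56.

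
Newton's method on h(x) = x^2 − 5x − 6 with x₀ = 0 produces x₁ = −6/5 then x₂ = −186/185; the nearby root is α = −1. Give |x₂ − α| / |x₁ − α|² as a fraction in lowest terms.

5/37

x₁ − α = −6/5 − (−1) = −6/5 + 1 = −1/5, so |x₁ − α| = 1/5.
x₂ − α = −186/185 − (−1) = −186/185 + 1 = −1/185, so |x₂ − α| = 1/185.
|x₁ − α|² = 1/25.
Ratio = (1/185) / (1/25) = 5/37.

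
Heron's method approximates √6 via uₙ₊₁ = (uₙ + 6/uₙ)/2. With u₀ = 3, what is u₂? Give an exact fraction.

u₁ = (3 + 6/3)/2 = 5/2.
u₂ = (5/2 + 6/(5/2))/2 = 49/20.

49/20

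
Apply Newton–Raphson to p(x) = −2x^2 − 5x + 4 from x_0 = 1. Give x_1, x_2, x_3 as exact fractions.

x_1 = 2/3, x_2 = 44/69, x_3 = 22916/35949

p'(x) = −4x − 5.
p(1) = −3, p'(1) = −9, so x_1 = 1 − (−3)/(−9) = 2/3.
p(2/3) = −2/9, p'(2/3) = −23/3, so x_2 = (2/3) − (−2/9)/(−23/3) = 44/69.
p(44/69) = −8/4761, p'(44/69) = −521/69, so x_3 = (44/69) − (−8/4761)/(−521/69) = 22916/35949.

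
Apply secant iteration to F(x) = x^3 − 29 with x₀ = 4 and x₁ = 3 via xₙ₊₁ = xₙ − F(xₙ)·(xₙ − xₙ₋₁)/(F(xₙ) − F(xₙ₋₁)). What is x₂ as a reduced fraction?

F(4) = 35, F(3) = −2. x₂ = 3 − (−2)·(3 − 4)/((−2) − 35) = 113/37.

113/37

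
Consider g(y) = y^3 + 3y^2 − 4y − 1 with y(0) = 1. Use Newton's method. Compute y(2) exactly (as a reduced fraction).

g'(y) = 3y^2 + 6y − 4.
g(1) = −1, g'(1) = 5, so y(1) = 1 − (−1)/5 = 6/5.
g(6/5) = 31/125, g'(6/5) = 188/25, so y(2) = (6/5) − (31/125)/(188/25) = 1097/940.

1097/940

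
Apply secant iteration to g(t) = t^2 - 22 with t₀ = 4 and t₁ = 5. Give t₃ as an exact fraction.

136/29

g(4) = -6, g(5) = 3. t₂ = 5 - 3·(5 - 4)/(3 - (-6)) = 14/3.
g(5) = 3, g(14/3) = -2/9. t₃ = (14/3) - (-2/9)·((14/3) - 5)/((-2/9) - 3) = 136/29.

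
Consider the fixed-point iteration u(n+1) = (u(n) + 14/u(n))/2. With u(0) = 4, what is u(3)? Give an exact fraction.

u(1) = (4 + 14/4)/2 = 15/4.
u(2) = (15/4 + 14/(15/4))/2 = 449/120.
u(3) = (449/120 + 14/(449/120))/2 = 403201/107760.

403201/107760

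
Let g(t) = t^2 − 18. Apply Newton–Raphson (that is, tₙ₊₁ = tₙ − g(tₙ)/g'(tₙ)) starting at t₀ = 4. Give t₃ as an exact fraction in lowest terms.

g'(t) = 2t.
g(4) = −2, g'(4) = 8, so t₁ = 4 − (−2)/8 = 17/4.
g(17/4) = 1/16, g'(17/4) = 17/2, so t₂ = (17/4) − (1/16)/(17/2) = 577/136.
g(577/136) = 1/18496, g'(577/136) = 577/68, so t₃ = (577/136) − (1/18496)/(577/68) = 665857/156944.

665857/156944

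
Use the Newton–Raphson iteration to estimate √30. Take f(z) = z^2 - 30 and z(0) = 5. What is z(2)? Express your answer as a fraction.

f'(z) = 2z.
f(5) = -5, f'(5) = 10, so z(1) = 5 - (-5)/10 = 11/2.
f(11/2) = 1/4, f'(11/2) = 11, so z(2) = (11/2) - (1/4)/11 = 241/44.

241/44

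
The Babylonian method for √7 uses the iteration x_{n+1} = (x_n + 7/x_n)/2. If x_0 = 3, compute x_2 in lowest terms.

127/48

x_1 = (3 + 7/3)/2 = 8/3.
x_2 = (8/3 + 7/(8/3))/2 = 127/48.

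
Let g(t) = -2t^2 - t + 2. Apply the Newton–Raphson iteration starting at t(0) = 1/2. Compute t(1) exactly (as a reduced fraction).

5/6

g'(t) = -4t - 1.
g(1/2) = 1, g'(1/2) = -3, so t(1) = (1/2) - 1/(-3) = 5/6.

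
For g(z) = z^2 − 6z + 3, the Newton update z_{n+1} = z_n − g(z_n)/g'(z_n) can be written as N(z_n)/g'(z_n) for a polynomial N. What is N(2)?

g'(z) = 2z − 6.
N(z) = z·g'(z) − g(z) = z·(2z − 6) − (z^2 − 6z + 3) = z^2 − 3.
N(2) = 1.

1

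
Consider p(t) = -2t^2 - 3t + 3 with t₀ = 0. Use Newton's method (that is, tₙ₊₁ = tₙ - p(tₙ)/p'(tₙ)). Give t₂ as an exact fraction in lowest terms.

5/7

p'(t) = -4t - 3.
p(0) = 3, p'(0) = -3, so t₁ = 0 - 3/(-3) = 1.
p(1) = -2, p'(1) = -7, so t₂ = 1 - (-2)/(-7) = 5/7.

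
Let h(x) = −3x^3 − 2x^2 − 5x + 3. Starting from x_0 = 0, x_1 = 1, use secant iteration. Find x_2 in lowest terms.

3/10

h(0) = 3, h(1) = −7. x_2 = 1 − (−7)·(1 − 0)/((−7) − 3) = 3/10.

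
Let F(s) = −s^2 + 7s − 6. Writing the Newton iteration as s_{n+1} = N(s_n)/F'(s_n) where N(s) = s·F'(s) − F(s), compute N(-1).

5

F'(s) = −2s + 7.
N(s) = s·F'(s) − F(s) = s·(−2s + 7) − (−s^2 + 7s − 6) = −s^2 + 6.
N(-1) = 5.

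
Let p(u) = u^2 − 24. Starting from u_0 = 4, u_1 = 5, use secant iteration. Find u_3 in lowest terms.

p(4) = −8, p(5) = 1. u_2 = 5 − 1·(5 − 4)/(1 − (−8)) = 44/9.
p(5) = 1, p(44/9) = −8/81. u_3 = (44/9) − (−8/81)·((44/9) − 5)/((−8/81) − 1) = 436/89.

436/89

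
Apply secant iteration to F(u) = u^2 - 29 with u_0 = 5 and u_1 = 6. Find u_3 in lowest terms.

F(5) = -4, F(6) = 7. u_2 = 6 - 7·(6 - 5)/(7 - (-4)) = 59/11.
F(6) = 7, F(59/11) = -28/121. u_3 = (59/11) - (-28/121)·((59/11) - 6)/((-28/121) - 7) = 673/125.

673/125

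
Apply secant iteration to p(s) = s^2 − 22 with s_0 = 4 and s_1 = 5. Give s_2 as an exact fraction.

p(4) = −6, p(5) = 3. s_2 = 5 − 3·(5 − 4)/(3 − (−6)) = 14/3.

14/3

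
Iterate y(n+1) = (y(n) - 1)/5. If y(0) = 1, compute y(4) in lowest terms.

y(1) = (1 - 1)/5 = 0.
y(2) = (0 - 1)/5 = -1/5.
y(3) = ((-1/5) - 1)/5 = -6/25.
y(4) = ((-6/25) - 1)/5 = -31/125.

-31/125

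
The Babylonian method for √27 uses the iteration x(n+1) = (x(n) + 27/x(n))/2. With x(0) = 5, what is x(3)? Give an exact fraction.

x(1) = (5 + 27/5)/2 = 26/5.
x(2) = (26/5 + 27/(26/5))/2 = 1351/260.
x(3) = (1351/260 + 27/(1351/260))/2 = 3650401/702520.

3650401/702520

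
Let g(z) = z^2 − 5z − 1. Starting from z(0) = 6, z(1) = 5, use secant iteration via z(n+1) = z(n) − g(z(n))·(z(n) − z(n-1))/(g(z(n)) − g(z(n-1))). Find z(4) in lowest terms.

g(6) = 5, g(5) = −1. z(2) = 5 − (−1)·(5 − 6)/((−1) − 5) = 31/6.
g(5) = −1, g(31/6) = −5/36. z(3) = (31/6) − (−5/36)·((31/6) − 5)/((−5/36) − (−1)) = 161/31.
g(31/6) = −5/36, g(161/31) = 5/961. z(4) = (161/31) − (5/961)·((161/31) − (31/6))/((5/961) − (−5/36)) = 5177/997.

5177/997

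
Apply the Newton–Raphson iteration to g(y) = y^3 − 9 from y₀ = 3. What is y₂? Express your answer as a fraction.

929/441

g'(y) = 3y^2.
g(3) = 18, g'(3) = 27, so y₁ = 3 − 18/27 = 7/3.
g(7/3) = 100/27, g'(7/3) = 49/3, so y₂ = (7/3) − (100/27)/(49/3) = 929/441.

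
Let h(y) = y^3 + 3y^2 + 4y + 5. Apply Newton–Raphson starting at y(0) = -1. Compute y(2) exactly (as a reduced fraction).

h'(y) = 3y^2 + 6y + 4.
h(-1) = 3, h'(-1) = 1, so y(1) = (-1) - 3/1 = -4.
h(-4) = -27, h'(-4) = 28, so y(2) = (-4) - (-27)/28 = -85/28.

-85/28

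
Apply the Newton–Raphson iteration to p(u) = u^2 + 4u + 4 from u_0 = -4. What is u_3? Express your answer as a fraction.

-9/4

p'(u) = 2u + 4.
p(-4) = 4, p'(-4) = -4, so u_1 = (-4) - 4/(-4) = -3.
p(-3) = 1, p'(-3) = -2, so u_2 = (-3) - 1/(-2) = -5/2.
p(-5/2) = 1/4, p'(-5/2) = -1, so u_3 = (-5/2) - (1/4)/(-1) = -9/4.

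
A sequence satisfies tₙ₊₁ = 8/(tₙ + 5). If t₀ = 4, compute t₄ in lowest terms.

t₁ = 8/(4 + 5) = 8/9.
t₂ = 8/(8/9 + 5) = 72/53.
t₃ = 8/(72/53 + 5) = 424/337.
t₄ = 8/(424/337 + 5) = 2696/2109.

2696/2109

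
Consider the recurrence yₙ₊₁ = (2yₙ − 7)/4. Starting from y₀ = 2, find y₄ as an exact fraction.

−101/32

y₁ = (2·2 − 7)/4 = −3/4.
y₂ = (2·(−3/4) − 7)/4 = −17/8.
y₃ = (2·(−17/8) − 7)/4 = −45/16.
y₄ = (2·(−45/16) − 7)/4 = −101/32.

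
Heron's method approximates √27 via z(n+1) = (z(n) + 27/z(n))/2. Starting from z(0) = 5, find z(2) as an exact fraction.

z(1) = (5 + 27/5)/2 = 26/5.
z(2) = (26/5 + 27/(26/5))/2 = 1351/260.

1351/260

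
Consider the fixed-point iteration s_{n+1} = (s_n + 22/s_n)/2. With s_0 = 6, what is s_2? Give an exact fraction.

s_1 = (6 + 22/6)/2 = 29/6.
s_2 = (29/6 + 22/(29/6))/2 = 1633/348.

1633/348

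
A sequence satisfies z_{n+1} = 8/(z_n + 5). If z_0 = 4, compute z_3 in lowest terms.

424/337

z_1 = 8/(4 + 5) = 8/9.
z_2 = 8/(8/9 + 5) = 72/53.
z_3 = 8/(72/53 + 5) = 424/337.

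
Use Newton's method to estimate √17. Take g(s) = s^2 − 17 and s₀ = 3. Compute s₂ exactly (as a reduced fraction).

g'(s) = 2s.
g(3) = −8, g'(3) = 6, so s₁ = 3 − (−8)/6 = 13/3.
g(13/3) = 16/9, g'(13/3) = 26/3, so s₂ = (13/3) − (16/9)/(26/3) = 161/39.

161/39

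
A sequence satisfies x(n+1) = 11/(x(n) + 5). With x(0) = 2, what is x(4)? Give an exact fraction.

3377/2041

x(1) = 11/(2 + 5) = 11/7.
x(2) = 11/(11/7 + 5) = 77/46.
x(3) = 11/(77/46 + 5) = 506/307.
x(4) = 11/(506/307 + 5) = 3377/2041.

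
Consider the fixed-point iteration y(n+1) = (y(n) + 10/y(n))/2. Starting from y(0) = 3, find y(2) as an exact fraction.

y(1) = (3 + 10/3)/2 = 19/6.
y(2) = (19/6 + 10/(19/6))/2 = 721/228.

721/228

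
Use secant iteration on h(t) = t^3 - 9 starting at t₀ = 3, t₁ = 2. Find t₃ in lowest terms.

h(3) = 18, h(2) = -1. t₂ = 2 - (-1)·(2 - 3)/((-1) - 18) = 39/19.
h(2) = -1, h(39/19) = -2412/6859. t₃ = (39/19) - (-2412/6859)·((39/19) - 2)/((-2412/6859) - (-1)) = 9255/4447.

9255/4447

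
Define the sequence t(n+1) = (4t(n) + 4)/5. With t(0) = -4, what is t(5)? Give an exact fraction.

t(1) = (4·(-4) + 4)/5 = -12/5.
t(2) = (4·(-12/5) + 4)/5 = -28/25.
t(3) = (4·(-28/25) + 4)/5 = -12/125.
t(4) = (4·(-12/125) + 4)/5 = 452/625.
t(5) = (4·(452/625) + 4)/5 = 4308/3125.

4308/3125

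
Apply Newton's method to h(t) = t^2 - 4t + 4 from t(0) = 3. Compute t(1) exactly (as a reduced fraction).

h'(t) = 2t - 4.
h(3) = 1, h'(3) = 2, so t(1) = 3 - 1/2 = 5/2.

5/2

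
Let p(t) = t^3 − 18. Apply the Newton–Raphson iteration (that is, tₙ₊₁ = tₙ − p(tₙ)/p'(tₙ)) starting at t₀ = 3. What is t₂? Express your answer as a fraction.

p'(t) = 3t^2.
p(3) = 9, p'(3) = 27, so t₁ = 3 − 9/27 = 8/3.
p(8/3) = 26/27, p'(8/3) = 64/3, so t₂ = (8/3) − (26/27)/(64/3) = 755/288.

755/288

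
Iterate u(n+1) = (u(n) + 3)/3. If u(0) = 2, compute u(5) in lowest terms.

u(1) = (2 + 3)/3 = 5/3.
u(2) = ((5/3) + 3)/3 = 14/9.
u(3) = ((14/9) + 3)/3 = 41/27.
u(4) = ((41/27) + 3)/3 = 122/81.
u(5) = ((122/81) + 3)/3 = 365/243.

365/243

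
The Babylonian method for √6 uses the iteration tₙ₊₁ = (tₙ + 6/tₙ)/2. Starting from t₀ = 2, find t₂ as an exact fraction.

t₁ = (2 + 6/2)/2 = 5/2.
t₂ = (5/2 + 6/(5/2))/2 = 49/20.

49/20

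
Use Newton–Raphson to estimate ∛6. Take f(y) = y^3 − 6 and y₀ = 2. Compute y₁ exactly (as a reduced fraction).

f'(y) = 3y^2.
f(2) = 2, f'(2) = 12, so y₁ = 2 − 2/12 = 11/6.

11/6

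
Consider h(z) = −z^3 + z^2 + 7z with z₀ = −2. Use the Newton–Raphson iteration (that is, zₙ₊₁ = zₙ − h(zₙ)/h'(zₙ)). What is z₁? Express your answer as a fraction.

−20/9

h'(z) = −3z^2 + 2z + 7.
h(−2) = −2, h'(−2) = −9, so z₁ = (−2) − (−2)/(−9) = −20/9.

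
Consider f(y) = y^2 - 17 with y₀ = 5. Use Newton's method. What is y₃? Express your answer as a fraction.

187457/45465

f'(y) = 2y.
f(5) = 8, f'(5) = 10, so y₁ = 5 - 8/10 = 21/5.
f(21/5) = 16/25, f'(21/5) = 42/5, so y₂ = (21/5) - (16/25)/(42/5) = 433/105.
f(433/105) = 64/11025, f'(433/105) = 866/105, so y₃ = (433/105) - (64/11025)/(866/105) = 187457/45465.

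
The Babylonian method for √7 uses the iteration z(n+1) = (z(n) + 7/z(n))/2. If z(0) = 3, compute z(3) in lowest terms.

32257/12192

z(1) = (3 + 7/3)/2 = 8/3.
z(2) = (8/3 + 7/(8/3))/2 = 127/48.
z(3) = (127/48 + 7/(127/48))/2 = 32257/12192.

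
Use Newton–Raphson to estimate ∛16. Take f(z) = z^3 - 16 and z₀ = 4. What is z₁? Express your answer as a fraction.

f'(z) = 3z^2.
f(4) = 48, f'(4) = 48, so z₁ = 4 - 48/48 = 3.

3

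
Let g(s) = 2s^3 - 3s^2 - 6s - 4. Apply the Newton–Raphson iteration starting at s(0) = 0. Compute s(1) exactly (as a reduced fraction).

-2/3

g'(s) = 6s^2 - 6s - 6.
g(0) = -4, g'(0) = -6, so s(1) = 0 - (-4)/(-6) = -2/3.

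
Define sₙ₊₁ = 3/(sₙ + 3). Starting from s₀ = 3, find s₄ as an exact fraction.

s₁ = 3/(3 + 3) = 1/2.
s₂ = 3/(1/2 + 3) = 6/7.
s₃ = 3/(6/7 + 3) = 7/9.
s₄ = 3/(7/9 + 3) = 27/34.

27/34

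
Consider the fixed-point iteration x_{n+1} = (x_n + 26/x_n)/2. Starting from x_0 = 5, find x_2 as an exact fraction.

x_1 = (5 + 26/5)/2 = 51/10.
x_2 = (51/10 + 26/(51/10))/2 = 5201/1020.

5201/1020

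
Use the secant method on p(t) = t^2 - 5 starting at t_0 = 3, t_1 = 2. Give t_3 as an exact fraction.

47/21

p(3) = 4, p(2) = -1. t_2 = 2 - (-1)·(2 - 3)/((-1) - 4) = 11/5.
p(2) = -1, p(11/5) = -4/25. t_3 = (11/5) - (-4/25)·((11/5) - 2)/((-4/25) - (-1)) = 47/21.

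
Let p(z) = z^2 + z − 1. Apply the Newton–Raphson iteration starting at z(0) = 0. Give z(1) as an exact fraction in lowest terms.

1

p'(z) = 2z + 1.
p(0) = −1, p'(0) = 1, so z(1) = 0 − (−1)/1 = 1.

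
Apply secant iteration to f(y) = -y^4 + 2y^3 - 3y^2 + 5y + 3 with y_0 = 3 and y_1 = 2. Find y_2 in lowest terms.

f(3) = -36, f(2) = 1. y_2 = 2 - 1·(2 - 3)/(1 - (-36)) = 75/37.

75/37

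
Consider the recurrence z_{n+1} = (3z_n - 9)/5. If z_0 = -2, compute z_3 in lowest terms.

-99/25

z_1 = (3·(-2) - 9)/5 = -3.
z_2 = (3·(-3) - 9)/5 = -18/5.
z_3 = (3·(-18/5) - 9)/5 = -99/25.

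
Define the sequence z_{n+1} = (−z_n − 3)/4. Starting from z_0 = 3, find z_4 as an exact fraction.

z_1 = (−3 − 3)/4 = −3/2.
z_2 = (−(−3/2) − 3)/4 = −3/8.
z_3 = (−(−3/8) − 3)/4 = −21/32.
z_4 = (−(−21/32) − 3)/4 = −75/128.

−75/128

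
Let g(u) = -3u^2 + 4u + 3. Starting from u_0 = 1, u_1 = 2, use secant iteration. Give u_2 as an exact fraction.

9/5

g(1) = 4, g(2) = -1. u_2 = 2 - (-1)·(2 - 1)/((-1) - 4) = 9/5.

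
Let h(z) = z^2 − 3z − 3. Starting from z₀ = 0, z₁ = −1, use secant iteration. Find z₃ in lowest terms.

−15/19

h(0) = −3, h(−1) = 1. z₂ = (−1) − 1·((−1) − 0)/(1 − (−3)) = −3/4.
h(−1) = 1, h(−3/4) = −3/16. z₃ = (−3/4) − (−3/16)·((−3/4) − (−1))/((−3/16) − 1) = −15/19.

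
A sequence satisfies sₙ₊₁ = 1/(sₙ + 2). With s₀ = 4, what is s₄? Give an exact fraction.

s₁ = 1/(4 + 2) = 1/6.
s₂ = 1/(1/6 + 2) = 6/13.
s₃ = 1/(6/13 + 2) = 13/32.
s₄ = 1/(13/32 + 2) = 32/77.

32/77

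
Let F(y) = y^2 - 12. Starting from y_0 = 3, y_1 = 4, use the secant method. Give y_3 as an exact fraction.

F(3) = -3, F(4) = 4. y_2 = 4 - 4·(4 - 3)/(4 - (-3)) = 24/7.
F(4) = 4, F(24/7) = -12/49. y_3 = (24/7) - (-12/49)·((24/7) - 4)/((-12/49) - 4) = 45/13.

45/13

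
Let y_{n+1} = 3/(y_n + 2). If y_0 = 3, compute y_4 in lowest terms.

y_1 = 3/(3 + 2) = 3/5.
y_2 = 3/(3/5 + 2) = 15/13.
y_3 = 3/(15/13 + 2) = 39/41.
y_4 = 3/(39/41 + 2) = 123/121.

123/121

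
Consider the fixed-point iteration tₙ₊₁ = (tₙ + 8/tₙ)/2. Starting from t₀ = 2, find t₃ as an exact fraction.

t₁ = (2 + 8/2)/2 = 3.
t₂ = (3 + 8/3)/2 = 17/6.
t₃ = (17/6 + 8/(17/6))/2 = 577/204.

577/204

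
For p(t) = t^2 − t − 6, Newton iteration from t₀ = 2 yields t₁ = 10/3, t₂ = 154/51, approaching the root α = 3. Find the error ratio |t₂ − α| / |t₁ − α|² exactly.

3/17

t₁ − α = 10/3 − 3 = 1/3, so |t₁ − α| = 1/3.
t₂ − α = 154/51 − 3 = 1/51, so |t₂ − α| = 1/51.
|t₁ − α|² = 1/9.
Ratio = (1/51) / (1/9) = 3/17.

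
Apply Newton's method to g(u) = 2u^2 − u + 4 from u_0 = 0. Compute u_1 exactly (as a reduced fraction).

g'(u) = 4u − 1.
g(0) = 4, g'(0) = −1, so u_1 = 0 − 4/(−1) = 4.

4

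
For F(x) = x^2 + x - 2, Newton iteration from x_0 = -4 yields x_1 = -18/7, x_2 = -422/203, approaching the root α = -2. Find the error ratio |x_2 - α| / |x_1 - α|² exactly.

x_1 - α = -18/7 - (-2) = -18/7 + 2 = -4/7, so |x_1 - α| = 4/7.
x_2 - α = -422/203 - (-2) = -422/203 + 2 = -16/203, so |x_2 - α| = 16/203.
|x_1 - α|² = 16/49.
Ratio = (16/203) / (16/49) = 7/29.

7/29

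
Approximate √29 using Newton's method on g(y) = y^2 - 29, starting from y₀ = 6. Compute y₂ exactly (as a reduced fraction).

8401/1560

g'(y) = 2y.
g(6) = 7, g'(6) = 12, so y₁ = 6 - 7/12 = 65/12.
g(65/12) = 49/144, g'(65/12) = 65/6, so y₂ = (65/12) - (49/144)/(65/6) = 8401/1560.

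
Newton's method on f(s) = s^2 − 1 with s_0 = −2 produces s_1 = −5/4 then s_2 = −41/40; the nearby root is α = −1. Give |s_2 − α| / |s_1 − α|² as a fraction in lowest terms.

s_1 − α = −5/4 − (−1) = −5/4 + 1 = −1/4, so |s_1 − α| = 1/4.
s_2 − α = −41/40 − (−1) = −41/40 + 1 = −1/40, so |s_2 − α| = 1/40.
|s_1 − α|² = 1/16.
Ratio = (1/40) / (1/16) = 2/5.

2/5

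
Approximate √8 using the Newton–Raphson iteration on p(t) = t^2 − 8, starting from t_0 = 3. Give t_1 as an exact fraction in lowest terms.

17/6

p'(t) = 2t.
p(3) = 1, p'(3) = 6, so t_1 = 3 − 1/6 = 17/6.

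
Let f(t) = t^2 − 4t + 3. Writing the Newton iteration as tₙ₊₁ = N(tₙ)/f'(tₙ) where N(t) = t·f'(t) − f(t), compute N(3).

6

f'(t) = 2t − 4.
N(t) = t·f'(t) − f(t) = t·(2t − 4) − (t^2 − 4t + 3) = t^2 − 3.
N(3) = 6.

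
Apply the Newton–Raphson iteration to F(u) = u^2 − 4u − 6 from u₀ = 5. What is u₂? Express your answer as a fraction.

1177/228

F'(u) = 2u − 4.
F(5) = −1, F'(5) = 6, so u₁ = 5 − (−1)/6 = 31/6.
F(31/6) = 1/36, F'(31/6) = 19/3, so u₂ = (31/6) − (1/36)/(19/3) = 1177/228.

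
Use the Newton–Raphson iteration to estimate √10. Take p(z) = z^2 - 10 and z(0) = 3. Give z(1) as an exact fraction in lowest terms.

19/6

p'(z) = 2z.
p(3) = -1, p'(3) = 6, so z(1) = 3 - (-1)/6 = 19/6.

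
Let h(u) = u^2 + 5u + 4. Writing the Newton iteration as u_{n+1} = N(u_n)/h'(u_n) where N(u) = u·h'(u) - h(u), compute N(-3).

h'(u) = 2u + 5.
N(u) = u·h'(u) - h(u) = u·(2u + 5) - (u^2 + 5u + 4) = u^2 - 4.
N(-3) = 5.

5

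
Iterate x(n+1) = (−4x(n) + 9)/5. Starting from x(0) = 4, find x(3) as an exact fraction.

x(1) = (−4·4 + 9)/5 = −7/5.
x(2) = (−4·(−7/5) + 9)/5 = 73/25.
x(3) = (−4·(73/25) + 9)/5 = −67/125.

−67/125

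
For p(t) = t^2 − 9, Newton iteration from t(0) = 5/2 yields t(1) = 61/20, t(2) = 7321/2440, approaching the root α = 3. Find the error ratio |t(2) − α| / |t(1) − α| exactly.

1/122

t(1) − α = 61/20 − 3 = 1/20, so |t(1) − α| = 1/20.
t(2) − α = 7321/2440 − 3 = 1/2440, so |t(2) − α| = 1/2440.
Ratio = (1/2440) / (1/20) = 1/122.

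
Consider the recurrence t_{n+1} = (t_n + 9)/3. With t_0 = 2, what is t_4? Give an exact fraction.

362/81

t_1 = (2 + 9)/3 = 11/3.
t_2 = ((11/3) + 9)/3 = 38/9.
t_3 = ((38/9) + 9)/3 = 119/27.
t_4 = ((119/27) + 9)/3 = 362/81.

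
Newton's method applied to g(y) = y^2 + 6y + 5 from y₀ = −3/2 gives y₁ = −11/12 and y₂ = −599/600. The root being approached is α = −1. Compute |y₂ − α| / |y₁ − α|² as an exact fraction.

y₁ − α = −11/12 − (−1) = −11/12 + 1 = 1/12, so |y₁ − α| = 1/12.
y₂ − α = −599/600 − (−1) = −599/600 + 1 = 1/600, so |y₂ − α| = 1/600.
|y₁ − α|² = 1/144.
Ratio = (1/600) / (1/144) = 6/25.

6/25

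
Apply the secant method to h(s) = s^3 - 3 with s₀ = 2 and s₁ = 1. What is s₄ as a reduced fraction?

h(2) = 5, h(1) = -2. s₂ = 1 - (-2)·(1 - 2)/((-2) - 5) = 9/7.
h(1) = -2, h(9/7) = -300/343. s₃ = (9/7) - (-300/343)·((9/7) - 1)/((-300/343) - (-2)) = 291/193.
h(9/7) = -300/343, h(291/193) = 3075000/7189057. s₄ = (291/193) - (3075000/7189057)·((291/193) - (9/7))/((3075000/7189057) - (-300/343)) = 5119903/3568269.

5119903/3568269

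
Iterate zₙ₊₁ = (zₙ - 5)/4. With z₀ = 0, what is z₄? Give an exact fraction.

-425/256

z₁ = (0 - 5)/4 = -5/4.
z₂ = ((-5/4) - 5)/4 = -25/16.
z₃ = ((-25/16) - 5)/4 = -105/64.
z₄ = ((-105/64) - 5)/4 = -425/256.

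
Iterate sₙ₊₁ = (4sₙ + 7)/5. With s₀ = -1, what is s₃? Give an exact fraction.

s₁ = (4·(-1) + 7)/5 = 3/5.
s₂ = (4·(3/5) + 7)/5 = 47/25.
s₃ = (4·(47/25) + 7)/5 = 363/125.

363/125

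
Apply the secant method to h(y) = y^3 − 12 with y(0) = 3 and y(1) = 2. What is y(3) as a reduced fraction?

h(3) = 15, h(2) = −4. y(2) = 2 − (−4)·(2 − 3)/((−4) − 15) = 42/19.
h(2) = −4, h(42/19) = −8220/6859. y(3) = (42/19) − (−8220/6859)·((42/19) − 2)/((−8220/6859) − (−4)) = 2763/1201.

2763/1201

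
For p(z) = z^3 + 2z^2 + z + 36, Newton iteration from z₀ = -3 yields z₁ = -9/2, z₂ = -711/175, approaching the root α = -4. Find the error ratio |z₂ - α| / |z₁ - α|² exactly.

44/175

z₁ - α = -9/2 - (-4) = -9/2 + 4 = -1/2, so |z₁ - α| = 1/2.
z₂ - α = -711/175 - (-4) = -711/175 + 4 = -11/175, so |z₂ - α| = 11/175.
|z₁ - α|² = 1/4.
Ratio = (11/175) / (1/4) = 44/175.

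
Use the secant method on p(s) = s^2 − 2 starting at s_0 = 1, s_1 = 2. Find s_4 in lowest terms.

p(1) = −1, p(2) = 2. s_2 = 2 − 2·(2 − 1)/(2 − (−1)) = 4/3.
p(2) = 2, p(4/3) = −2/9. s_3 = (4/3) − (−2/9)·((4/3) − 2)/((−2/9) − 2) = 7/5.
p(4/3) = −2/9, p(7/5) = −1/25. s_4 = (7/5) − (−1/25)·((7/5) − (4/3))/((−1/25) − (−2/9)) = 58/41.

58/41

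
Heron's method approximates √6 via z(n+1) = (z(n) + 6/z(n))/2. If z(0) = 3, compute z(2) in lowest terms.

49/20

z(1) = (3 + 6/3)/2 = 5/2.
z(2) = (5/2 + 6/(5/2))/2 = 49/20.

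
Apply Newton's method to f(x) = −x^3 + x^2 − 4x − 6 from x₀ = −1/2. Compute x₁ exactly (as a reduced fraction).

f'(x) = −3x^2 + 2x − 4.
f(−1/2) = −29/8, f'(−1/2) = −23/4, so x₁ = (−1/2) − (−29/8)/(−23/4) = −26/23.

−26/23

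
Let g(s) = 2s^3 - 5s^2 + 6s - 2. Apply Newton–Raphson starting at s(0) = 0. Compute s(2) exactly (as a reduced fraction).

g'(s) = 6s^2 - 10s + 6.
g(0) = -2, g'(0) = 6, so s(1) = 0 - (-2)/6 = 1/3.
g(1/3) = -13/27, g'(1/3) = 10/3, so s(2) = (1/3) - (-13/27)/(10/3) = 43/90.

43/90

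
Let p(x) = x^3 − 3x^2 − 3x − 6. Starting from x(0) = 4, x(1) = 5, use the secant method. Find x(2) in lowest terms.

p(4) = −2, p(5) = 29. x(2) = 5 − 29·(5 − 4)/(29 − (−2)) = 126/31.

126/31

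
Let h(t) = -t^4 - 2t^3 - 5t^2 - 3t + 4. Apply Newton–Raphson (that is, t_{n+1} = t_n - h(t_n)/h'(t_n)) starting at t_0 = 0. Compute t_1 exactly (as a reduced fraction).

4/3

h'(t) = -4t^3 - 6t^2 - 10t - 3.
h(0) = 4, h'(0) = -3, so t_1 = 0 - 4/(-3) = 4/3.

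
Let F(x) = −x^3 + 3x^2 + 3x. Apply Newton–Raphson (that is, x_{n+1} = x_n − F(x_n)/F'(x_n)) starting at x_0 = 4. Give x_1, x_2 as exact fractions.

x_1 = 80/21, x_2 = 620800/163737

F'(x) = −3x^2 + 6x + 3.
F(4) = −4, F'(4) = −21, so x_1 = 4 − (−4)/(−21) = 80/21.
F(80/21) = −2960/9261, F'(80/21) = −2599/147, so x_2 = (80/21) − (−2960/9261)/(−2599/147) = 620800/163737.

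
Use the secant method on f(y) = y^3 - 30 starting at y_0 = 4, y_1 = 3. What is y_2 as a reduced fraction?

114/37

f(4) = 34, f(3) = -3. y_2 = 3 - (-3)·(3 - 4)/((-3) - 34) = 114/37.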